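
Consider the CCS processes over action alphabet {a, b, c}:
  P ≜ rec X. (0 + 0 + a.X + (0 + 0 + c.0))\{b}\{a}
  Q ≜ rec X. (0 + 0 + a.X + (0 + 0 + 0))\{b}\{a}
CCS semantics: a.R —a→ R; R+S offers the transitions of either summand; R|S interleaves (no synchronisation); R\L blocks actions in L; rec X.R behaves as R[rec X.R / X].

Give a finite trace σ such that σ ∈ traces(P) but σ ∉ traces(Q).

c

P's transition system — 2 states:
  u0 = rec X. (0 + 0 + a.X + (0 + 0 + c.0))\{b}\{a} :: --c--▸ u1
  u1 = 0\{b}\{a} :: stopped
Q's transition system — 1 states:
  v0 = rec X. (0 + 0 + a.X + (0 + 0 + 0))\{b}\{a} :: stopped
Trace ⟨c⟩ through P, begin at {u0}:
  step 1 (c): {u1}
  P completes σ.
Trace ⟨c⟩ through Q, begin at {v0}:
  step 1 (c): ∅  — Q cannot continue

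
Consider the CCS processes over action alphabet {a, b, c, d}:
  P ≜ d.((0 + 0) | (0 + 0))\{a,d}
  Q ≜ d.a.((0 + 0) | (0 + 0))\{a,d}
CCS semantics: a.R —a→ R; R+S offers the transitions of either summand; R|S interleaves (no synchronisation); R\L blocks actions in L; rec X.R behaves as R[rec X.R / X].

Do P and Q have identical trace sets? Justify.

trace-distinct — witness ⟨da⟩

Reachable graph of P (2 states):
  s0 = d.((0 + 0) | (0 + 0))\{a,d} | --d--▸ s1
  s1 = ((0 + 0) | (0 + 0))\{a,d} | ·
Reachable graph of Q (3 states):
  t0 = d.a.((0 + 0) | (0 + 0))\{a,d} | --d--▸ t1
  t1 = a.((0 + 0) | (0 + 0))\{a,d} | --a--▸ t2
  t2 = ((0 + 0) | (0 + 0))\{a,d} | ·
Executing da from Q (initial set {t0}):
  after d @ step 1: {t1}
  after a @ step 2: {t2}
  ✓ Q
Executing da from P (initial set {s0}):
  after d @ step 1: {s1}
  after a @ step 2: ∅ (P stuck)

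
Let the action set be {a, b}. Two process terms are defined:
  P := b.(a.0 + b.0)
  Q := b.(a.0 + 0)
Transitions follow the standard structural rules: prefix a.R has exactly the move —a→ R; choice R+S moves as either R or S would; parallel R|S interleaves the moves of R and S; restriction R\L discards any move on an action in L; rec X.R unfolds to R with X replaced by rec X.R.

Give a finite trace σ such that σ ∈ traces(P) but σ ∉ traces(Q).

P's transition system — 3 states:
  u0 = b.(a.0 + b.0) has moves --b--▸ u1
  u1 = a.0 + b.0 has moves --a--▸ u2, --b--▸ u2
  u2 = 0 has moves deadlocked
Q's transition system — 3 states:
  v0 = b.(a.0 + 0) has moves --b--▸ v1
  v1 = a.0 + 0 has moves --a--▸ v2
  v2 = 0 has moves deadlocked
Trace ⟨bb⟩ through P, begin at {u0}:
  step 1 (b): {u1}
  step 2 (b): {u2}
  P completes σ.
Trace ⟨bb⟩ through Q, begin at {v0}:
  step 1 (b): {v1}
  step 2 (b): no successor for Q

bb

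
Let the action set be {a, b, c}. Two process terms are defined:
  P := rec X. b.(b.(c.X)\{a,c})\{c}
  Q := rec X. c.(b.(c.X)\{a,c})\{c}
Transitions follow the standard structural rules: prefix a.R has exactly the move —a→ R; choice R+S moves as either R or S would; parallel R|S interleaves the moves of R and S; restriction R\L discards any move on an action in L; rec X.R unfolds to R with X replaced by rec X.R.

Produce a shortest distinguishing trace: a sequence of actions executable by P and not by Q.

LTS(P): 3 reachable states
  m0 = rec X. b.(b.(c.X)\{a,c})\{c} ⊢ --b--▸ m1
  m1 = (b.(c.(rec X. b.(b.(c.X)\{a,c})\{c}))\{a,c})\{c} ⊢ --b--▸ m2
  m2 = (c.(rec X. b.(b.(c.X)\{a,c})\{c}))\{a,c}\{c} ⊢ deadlocked
LTS(Q): 3 reachable states
  n0 = rec X. c.(b.(c.X)\{a,c})\{c} ⊢ --c--▸ n1
  n1 = (b.(c.(rec X. c.(b.(c.X)\{a,c})\{c}))\{a,c})\{c} ⊢ --b--▸ n2
  n2 = (c.(rec X. c.(b.(c.X)\{a,c})\{c}))\{a,c}\{c} ⊢ deadlocked
Trace ⟨b⟩ through P, begin at {m0}:
  step 1 (b): {m1}
  — P admits the full trace.
Trace ⟨b⟩ through Q, begin at {n0}:
  step 1 (b): ∅  — Q cannot continue

b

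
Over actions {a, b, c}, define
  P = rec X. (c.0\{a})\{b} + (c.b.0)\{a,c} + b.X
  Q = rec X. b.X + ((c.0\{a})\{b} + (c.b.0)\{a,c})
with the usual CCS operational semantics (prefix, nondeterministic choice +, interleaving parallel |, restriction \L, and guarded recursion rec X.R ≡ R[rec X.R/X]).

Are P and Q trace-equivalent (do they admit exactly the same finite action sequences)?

traces(P) = traces(Q)

P's transition system — 2 states:
  m0 = rec X. (c.0\{a})\{b} + (c.b.0)\{a,c} + b.X ⊢ -b-> m0, -c-> m1
  m1 = 0\{a}\{b} ⊢ ·
Q's transition system — 2 states:
  n0 = rec X. b.X + ((c.0\{a})\{b} + (c.b.0)\{a,c}) ⊢ -b-> n0, -c-> n1
  n1 = 0\{a}\{b} ⊢ ·
Coarsest stable partition (strong bisimilarity classes):
  B0 = {m0, n0}
  B1 = {m1, n1}
m0 ∈ B0, n0 ∈ B0 → same block
Bisimilar ⇒ trace-equivalent.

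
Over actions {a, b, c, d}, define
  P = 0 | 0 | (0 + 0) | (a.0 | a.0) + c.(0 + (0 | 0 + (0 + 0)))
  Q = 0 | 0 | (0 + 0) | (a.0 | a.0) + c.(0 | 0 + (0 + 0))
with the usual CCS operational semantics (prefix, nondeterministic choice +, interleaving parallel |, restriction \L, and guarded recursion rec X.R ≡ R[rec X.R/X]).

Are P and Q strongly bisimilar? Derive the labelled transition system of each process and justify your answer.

YES

LTS(P): 5 reachable states
  m0 = 0 | 0 | (0 + 0) | (a.0 | a.0) + c.(0 + (0 | 0 + (0 + 0))) ⊢ —a→ m1, —a→ m2, —c→ m3
  m1 = 0 | 0 | (0 + 0) | (0 | a.0) ⊢ —a→ m4
  m2 = 0 | 0 | (0 + 0) | (a.0 | 0) ⊢ —a→ m4
  m3 = 0 + (0 | 0 + (0 + 0)) ⊢ ·
  m4 = 0 | 0 | (0 + 0) | (0 | 0) ⊢ ·
LTS(Q): 5 reachable states
  n0 = 0 | 0 | (0 + 0) | (a.0 | a.0) + c.(0 | 0 + (0 + 0)) ⊢ —a→ n1, —a→ n2, —c→ n3
  n1 = 0 | 0 | (0 + 0) | (0 | a.0) ⊢ —a→ n4
  n2 = 0 | 0 | (0 + 0) | (a.0 | 0) ⊢ —a→ n4
  n3 = 0 | 0 + (0 + 0) ⊢ ·
  n4 = 0 | 0 | (0 + 0) | (0 | 0) ⊢ ·
Bisimilarity quotient blocks:
  B0 = {m0, n0}
  B1 = {m3, m4, n3, n4}
  B2 = {m1, m2, n1, n2}
m0 ∈ B0, n0 ∈ B0 → same block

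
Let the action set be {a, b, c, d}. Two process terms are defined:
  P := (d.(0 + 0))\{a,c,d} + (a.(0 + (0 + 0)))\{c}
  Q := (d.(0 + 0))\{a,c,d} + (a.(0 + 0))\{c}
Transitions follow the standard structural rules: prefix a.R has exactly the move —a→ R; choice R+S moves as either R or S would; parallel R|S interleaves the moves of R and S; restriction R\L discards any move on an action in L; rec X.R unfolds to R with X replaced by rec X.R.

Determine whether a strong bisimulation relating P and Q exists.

bisimilar

P's transition system — 2 states:
  m0 = (d.(0 + 0))\{a,c,d} + (a.(0 + (0 + 0)))\{c} | =a=> m1
  m1 = (0 + (0 + 0))\{c} | stopped
Q's transition system — 2 states:
  n0 = (d.(0 + 0))\{a,c,d} + (a.(0 + 0))\{c} | =a=> n1
  n1 = (0 + 0)\{c} | stopped
Coarsest stable partition (strong bisimilarity classes):
  B0 = {m0, n0}
  B1 = {m1, n1}
m0 ∈ B0, n0 ∈ B0 → same block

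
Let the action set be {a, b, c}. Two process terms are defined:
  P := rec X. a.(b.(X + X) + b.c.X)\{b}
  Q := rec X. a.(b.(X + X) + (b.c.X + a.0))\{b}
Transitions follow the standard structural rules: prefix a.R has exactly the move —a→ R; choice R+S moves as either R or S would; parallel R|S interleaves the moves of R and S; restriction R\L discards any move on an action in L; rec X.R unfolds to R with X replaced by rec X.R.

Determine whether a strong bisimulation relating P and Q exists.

not bisimilar

LTS(P): 2 reachable states
  p0 = rec X. a.(b.(X + X) + b.c.X)\{b} | =a=> p1
  p1 = (b.((rec X. a.(b.(X + X) + b.c.X)\{b}) + (rec X. a.(b.(X + X) + b.c.X)\{b})) + b.c.(rec X. a.(b.(X + X) + b.c.X)\{b}))\{b} | (no moves)
LTS(Q): 3 reachable states
  q0 = rec X. a.(b.(X + X) + (b.c.X + a.0))\{b} | =a=> q1
  q1 = (b.((rec X. a.(b.(X + X) + (b.c.X + a.0))\{b}) + (rec X. a.(b.(X + X) + (b.c.X + a.0))\{b})) + (b.c.(rec X. a.(b.(X + X) + (b.c.X + a.0))\{b}) + a.0))\{b} | =a=> q2
  q2 = 0\{b} | (no moves)
Coarsest stable partition (strong bisimilarity classes):
  B0 = {p0, q1}
  B1 = {p1, q2}
  B2 = {q0}
p0 ∈ B0, q0 ∈ B2 → different blocks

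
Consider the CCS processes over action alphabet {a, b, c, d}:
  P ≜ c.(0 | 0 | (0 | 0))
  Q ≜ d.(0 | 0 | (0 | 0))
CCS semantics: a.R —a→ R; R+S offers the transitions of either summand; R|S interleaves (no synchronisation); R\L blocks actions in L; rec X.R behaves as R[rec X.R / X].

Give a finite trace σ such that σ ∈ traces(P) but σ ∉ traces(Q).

c

P's transition system — 2 states:
  p0 = c.(0 | 0 | (0 | 0)) | —c→ p1
  p1 = 0 | 0 | (0 | 0) | deadlocked
Q's transition system — 2 states:
  q0 = d.(0 | 0 | (0 | 0)) | —d→ q1
  q1 = 0 | 0 | (0 | 0) | deadlocked
Executing c from P (initial set {p0}):
  after c @ step 1: {p1}
  P completes σ.
Executing c from Q (initial set {q0}):
  after c @ step 1: ∅  — Q cannot continue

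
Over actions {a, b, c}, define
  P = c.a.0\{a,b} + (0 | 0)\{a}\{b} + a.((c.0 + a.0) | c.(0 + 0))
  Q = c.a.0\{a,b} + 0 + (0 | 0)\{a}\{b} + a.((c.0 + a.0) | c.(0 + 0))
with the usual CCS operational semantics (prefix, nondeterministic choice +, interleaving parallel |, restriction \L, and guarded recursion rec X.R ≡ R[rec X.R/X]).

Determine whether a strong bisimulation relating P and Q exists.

LTS(P): 7 reachable states
  m0 = c.a.0\{a,b} + (0 | 0)\{a}\{b} + a.((c.0 + a.0) | c.(0 + 0)) :: --a--▸ m1, --c--▸ m2
  m1 = (c.0 + a.0) | c.(0 + 0) :: --a--▸ m3, --c--▸ m3, --c--▸ m4
  m2 = a.0\{a,b} :: --a--▸ m5
  m3 = 0 | c.(0 + 0) :: --c--▸ m6
  m4 = (c.0 + a.0) | (0 + 0) :: --a--▸ m6, --c--▸ m6
  m5 = 0\{a,b} :: (no moves)
  m6 = 0 | (0 + 0) :: (no moves)
LTS(Q): 7 reachable states
  n0 = c.a.0\{a,b} + 0 + (0 | 0)\{a}\{b} + a.((c.0 + a.0) | c.(0 + 0)) :: --a--▸ n1, --c--▸ n2
  n1 = (c.0 + a.0) | c.(0 + 0) :: --a--▸ n3, --c--▸ n3, --c--▸ n4
  n2 = a.0\{a,b} :: --a--▸ n5
  n3 = 0 | c.(0 + 0) :: --c--▸ n6
  n4 = (c.0 + a.0) | (0 + 0) :: --a--▸ n6, --c--▸ n6
  n5 = 0\{a,b} :: (no moves)
  n6 = 0 | (0 + 0) :: (no moves)
Bisimilarity quotient blocks:
  B0 = {m0, n0}
  B1 = {m2, n2}
  B2 = {m5, m6, n5, n6}
  B3 = {m1, n1}
  B4 = {m4, n4}
  B5 = {m3, n3}
m0 ∈ B0, n0 ∈ B0 → same block

bisimilar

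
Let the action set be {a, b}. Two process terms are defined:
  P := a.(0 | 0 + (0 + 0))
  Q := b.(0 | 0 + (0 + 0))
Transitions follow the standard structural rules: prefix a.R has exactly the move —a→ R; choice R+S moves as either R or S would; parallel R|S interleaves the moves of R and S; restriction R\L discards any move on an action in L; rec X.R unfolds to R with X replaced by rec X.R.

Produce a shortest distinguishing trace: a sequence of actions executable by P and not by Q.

LTS(P): 2 reachable states
  p0 = a.(0 | 0 + (0 + 0)) :: -a-> p1
  p1 = 0 | 0 + (0 + 0) :: ∅
LTS(Q): 2 reachable states
  q0 = b.(0 | 0 + (0 + 0)) :: -b-> q1
  q1 = 0 | 0 + (0 + 0) :: ∅
Executing a from P (initial set {p0}):
  [1] a ⇒ {p1}
  P completes σ.
Executing a from Q (initial set {q0}):
  [1] a ⇒ ∅ (Q stuck)

a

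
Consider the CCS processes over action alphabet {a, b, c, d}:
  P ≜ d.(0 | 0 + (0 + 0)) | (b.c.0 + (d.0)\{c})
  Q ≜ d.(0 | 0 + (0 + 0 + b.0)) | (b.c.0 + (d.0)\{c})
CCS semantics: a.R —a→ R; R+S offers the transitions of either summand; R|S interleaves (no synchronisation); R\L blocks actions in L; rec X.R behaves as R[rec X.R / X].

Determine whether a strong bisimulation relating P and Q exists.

NO

P's transition system — 8 states:
  s0 = d.(0 | 0 + (0 + 0)) | (b.c.0 + (d.0)\{c}) :: —b→ s1, —d→ s2, —d→ s3
  s1 = d.(0 | 0 + (0 + 0)) | c.0 :: —c→ s4, —d→ s5
  s2 = (0 | 0 + (0 + 0)) | (b.c.0 + (d.0)\{c}) :: —b→ s5, —d→ s6
  s3 = d.(0 | 0 + (0 + 0)) | 0\{c} :: —d→ s6
  s4 = d.(0 | 0 + (0 + 0)) | 0 :: —d→ s7
  s5 = (0 | 0 + (0 + 0)) | c.0 :: —c→ s7
  s6 = (0 | 0 + (0 + 0)) | 0\{c} :: deadlocked
  s7 = (0 | 0 + (0 + 0)) | 0 :: deadlocked
Q's transition system — 12 states:
  t0 = d.(0 | 0 + (0 + 0 + b.0)) | (b.c.0 + (d.0)\{c}) :: —b→ t1, —d→ t2, —d→ t3
  t1 = d.(0 | 0 + (0 + 0 + b.0)) | c.0 :: —c→ t4, —d→ t5
  t2 = (0 | 0 + (0 + 0 + b.0)) | (b.c.0 + (d.0)\{c}) :: —b→ t5, —b→ t6, —d→ t7
  t3 = d.(0 | 0 + (0 + 0 + b.0)) | 0\{c} :: —d→ t7
  t4 = d.(0 | 0 + (0 + 0 + b.0)) | 0 :: —d→ t8
  t5 = (0 | 0 + (0 + 0 + b.0)) | c.0 :: —b→ t9, —c→ t8
  t6 = 0 | (b.c.0 + (d.0)\{c}) :: —b→ t9, —d→ t10
  t7 = (0 | 0 + (0 + 0 + b.0)) | 0\{c} :: —b→ t10
  t8 = (0 | 0 + (0 + 0 + b.0)) | 0 :: —b→ t11
  t9 = 0 | c.0 :: —c→ t11
  t10 = 0 | 0\{c} :: deadlocked
  t11 = 0 | 0 :: deadlocked
Coarsest stable partition (strong bisimilarity classes):
  B0 = {s0}
  B1 = {s2, t6}
  B2 = {s6, s7, t10, t11}
  B3 = {s5, t9}
  B4 = {s1}
  B5 = {s3, s4}
  B6 = {t0}
  B7 = {t1}
  B8 = {t5}
  B9 = {t7, t8}
  B10 = {t3, t4}
  B11 = {t2}
s0 ∈ B0, t0 ∈ B6 → different blocks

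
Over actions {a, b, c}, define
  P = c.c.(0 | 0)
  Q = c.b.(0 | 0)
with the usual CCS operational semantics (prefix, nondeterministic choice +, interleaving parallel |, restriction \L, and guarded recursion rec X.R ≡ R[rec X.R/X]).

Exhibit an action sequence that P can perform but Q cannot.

Reachable graph of P (3 states):
  u0 = c.c.(0 | 0) | -c-> u1
  u1 = c.(0 | 0) | -c-> u2
  u2 = 0 | 0 | ·
Reachable graph of Q (3 states):
  v0 = c.b.(0 | 0) | -c-> v1
  v1 = b.(0 | 0) | -b-> v2
  v2 = 0 | 0 | ·
Trace ⟨cc⟩ through P, begin at {u0}:
  [1] c ⇒ {u1}
  [2] c ⇒ {u2}
  ✓ P
Trace ⟨cc⟩ through Q, begin at {v0}:
  [1] c ⇒ {v1}
  [2] c ⇒ ∅ (Q stuck)

cc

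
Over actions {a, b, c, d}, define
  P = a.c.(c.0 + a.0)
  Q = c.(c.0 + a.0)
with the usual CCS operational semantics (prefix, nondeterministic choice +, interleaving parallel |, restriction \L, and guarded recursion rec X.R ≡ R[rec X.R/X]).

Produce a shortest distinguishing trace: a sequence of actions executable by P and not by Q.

LTS(P): 4 reachable states
  s0 = a.c.(c.0 + a.0) → —a→ s1
  s1 = c.(c.0 + a.0) → —c→ s2
  s2 = c.0 + a.0 → —a→ s3, —c→ s3
  s3 = 0 → ∅
LTS(Q): 3 reachable states
  t0 = c.(c.0 + a.0) → —c→ t1
  t1 = c.0 + a.0 → —a→ t2, —c→ t2
  t2 = 0 → ∅
Trace ⟨a⟩ through P, begin at {s0}:
  after a @ step 1: {s1}
  — P admits the full trace.
Trace ⟨a⟩ through Q, begin at {t0}:
  after a @ step 1: ∅  — Q cannot continue

a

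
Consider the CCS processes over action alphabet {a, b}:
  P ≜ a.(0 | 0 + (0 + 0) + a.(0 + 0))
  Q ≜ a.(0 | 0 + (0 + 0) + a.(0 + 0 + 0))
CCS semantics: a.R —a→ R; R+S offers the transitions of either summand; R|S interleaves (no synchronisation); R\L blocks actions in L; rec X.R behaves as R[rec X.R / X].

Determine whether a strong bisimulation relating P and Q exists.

P ~ Q

LTS(P): 3 reachable states
  p0 = a.(0 | 0 + (0 + 0) + a.(0 + 0)) → —a→ p1
  p1 = 0 | 0 + (0 + 0) + a.(0 + 0) → —a→ p2
  p2 = 0 + 0 → deadlocked
LTS(Q): 3 reachable states
  q0 = a.(0 | 0 + (0 + 0) + a.(0 + 0 + 0)) → —a→ q1
  q1 = 0 | 0 + (0 + 0) + a.(0 + 0 + 0) → —a→ q2
  q2 = 0 + 0 + 0 → deadlocked
Coarsest stable partition (strong bisimilarity classes):
  B0 = {p0, q0}
  B1 = {p1, q1}
  B2 = {p2, q2}
p0 ∈ B0, q0 ∈ B0 → same block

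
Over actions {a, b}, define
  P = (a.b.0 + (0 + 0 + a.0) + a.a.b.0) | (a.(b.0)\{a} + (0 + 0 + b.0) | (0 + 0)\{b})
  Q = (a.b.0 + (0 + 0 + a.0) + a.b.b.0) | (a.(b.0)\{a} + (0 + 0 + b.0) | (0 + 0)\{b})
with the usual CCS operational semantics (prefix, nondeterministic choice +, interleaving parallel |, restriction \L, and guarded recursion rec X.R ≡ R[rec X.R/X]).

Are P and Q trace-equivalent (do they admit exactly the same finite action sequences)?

traces(P) ≠ traces(Q) — witness ⟨aaa⟩

P's transition system — 16 states:
  m0 = (a.b.0 + (0 + 0 + a.0) + a.a.b.0) | (a.(b.0)\{a} + (0 + 0 + b.0) | (0 + 0)\{b}) | =a=> m1, =a=> m2, =a=> m3, =a=> m4, =b=> m5
  m1 = (a.b.0 + (0 + 0 + a.0) + a.a.b.0) | (b.0)\{a} | =a=> m6, =a=> m7, =a=> m8, =b=> m9
  m2 = 0 | (a.(b.0)\{a} + (0 + 0 + b.0) | (0 + 0)\{b}) | =a=> m6, =b=> m10
  m3 = a.b.0 | (a.(b.0)\{a} + (0 + 0 + b.0) | (0 + 0)\{b}) | =a=> m4, =a=> m7, =b=> m11
  m4 = b.0 | (a.(b.0)\{a} + (0 + 0 + b.0) | (0 + 0)\{b}) | =a=> m8, =b=> m12, =b=> m2
  m5 = (a.b.0 + (0 + 0 + a.0) + a.a.b.0) | (0 | (0 + 0)\{b}) | =a=> m10, =a=> m11, =a=> m12
  m6 = 0 | (b.0)\{a} | =b=> m13
  m7 = a.b.0 | (b.0)\{a} | =a=> m8, =b=> m14
  m8 = b.0 | (b.0)\{a} | =b=> m15, =b=> m6
  m9 = (a.b.0 + (0 + 0 + a.0) + a.a.b.0) | 0\{a} | =a=> m13, =a=> m14, =a=> m15
  m10 = 0 | (0 | (0 + 0)\{b}) | deadlocked
  m11 = a.b.0 | (0 | (0 + 0)\{b}) | =a=> m12
  m12 = b.0 | (0 | (0 + 0)\{b}) | =b=> m10
  m13 = 0 | 0\{a} | deadlocked
  m14 = a.b.0 | 0\{a} | =a=> m15
  m15 = b.0 | 0\{a} | =b=> m13
Q's transition system — 16 states:
  n0 = (a.b.0 + (0 + 0 + a.0) + a.b.b.0) | (a.(b.0)\{a} + (0 + 0 + b.0) | (0 + 0)\{b}) | =a=> n1, =a=> n2, =a=> n3, =a=> n4, =b=> n5
  n1 = (a.b.0 + (0 + 0 + a.0) + a.b.b.0) | (b.0)\{a} | =a=> n6, =a=> n7, =a=> n8, =b=> n9
  n2 = 0 | (a.(b.0)\{a} + (0 + 0 + b.0) | (0 + 0)\{b}) | =a=> n6, =b=> n10
  n3 = b.0 | (a.(b.0)\{a} + (0 + 0 + b.0) | (0 + 0)\{b}) | =a=> n7, =b=> n11, =b=> n2
  n4 = b.b.0 | (a.(b.0)\{a} + (0 + 0 + b.0) | (0 + 0)\{b}) | =a=> n8, =b=> n12, =b=> n3
  n5 = (a.b.0 + (0 + 0 + a.0) + a.b.b.0) | (0 | (0 + 0)\{b}) | =a=> n10, =a=> n11, =a=> n12
  n6 = 0 | (b.0)\{a} | =b=> n13
  n7 = b.0 | (b.0)\{a} | =b=> n14, =b=> n6
  n8 = b.b.0 | (b.0)\{a} | =b=> n15, =b=> n7
  n9 = (a.b.0 + (0 + 0 + a.0) + a.b.b.0) | 0\{a} | =a=> n13, =a=> n14, =a=> n15
  n10 = 0 | (0 | (0 + 0)\{b}) | deadlocked
  n11 = b.0 | (0 | (0 + 0)\{b}) | =b=> n10
  n12 = b.b.0 | (0 | (0 + 0)\{b}) | =b=> n11
  n13 = 0 | 0\{a} | deadlocked
  n14 = b.0 | 0\{a} | =b=> n13
  n15 = b.b.0 | 0\{a} | =b=> n14
Run σ = ⟨aaa⟩ on P: start {m0}
  after a @ step 1: {m1, m2, m3, m4}
  after a @ step 2: {m4, m6, m7, m8}
  after a @ step 3: {m8}
  — P admits the full trace.
Run σ = ⟨aaa⟩ on Q: start {n0}
  after a @ step 1: {n1, n2, n3, n4}
  after a @ step 2: {n6, n7, n8}
  after a @ step 3: ∅  — Q cannot continue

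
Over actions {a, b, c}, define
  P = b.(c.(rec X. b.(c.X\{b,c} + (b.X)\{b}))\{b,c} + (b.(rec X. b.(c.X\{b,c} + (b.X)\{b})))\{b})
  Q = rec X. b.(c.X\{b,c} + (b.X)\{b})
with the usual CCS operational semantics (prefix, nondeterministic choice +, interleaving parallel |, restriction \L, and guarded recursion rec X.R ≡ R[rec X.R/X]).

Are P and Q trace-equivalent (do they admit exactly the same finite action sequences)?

traces(P) = traces(Q)

Reachable graph of P (3 states):
  m0 = b.(c.(rec X. b.(c.X\{b,c} + (b.X)\{b}))\{b,c} + (b.(rec X. b.(c.X\{b,c} + (b.X)\{b})))\{b}) :: =b=> m1
  m1 = c.(rec X. b.(c.X\{b,c} + (b.X)\{b}))\{b,c} + (b.(rec X. b.(c.X\{b,c} + (b.X)\{b})))\{b} :: =c=> m2
  m2 = (rec X. b.(c.X\{b,c} + (b.X)\{b}))\{b,c} :: (no moves)
Reachable graph of Q (3 states):
  n0 = rec X. b.(c.X\{b,c} + (b.X)\{b}) :: =b=> n1
  n1 = c.(rec X. b.(c.X\{b,c} + (b.X)\{b}))\{b,c} + (b.(rec X. b.(c.X\{b,c} + (b.X)\{b})))\{b} :: =c=> n2
  n2 = (rec X. b.(c.X\{b,c} + (b.X)\{b}))\{b,c} :: (no moves)
Bisimilarity quotient blocks:
  B0 = {m0, n0}
  B1 = {m1, n1}
  B2 = {m2, n2}
m0 ∈ B0, n0 ∈ B0 → same block
Bisimilar ⇒ trace-equivalent.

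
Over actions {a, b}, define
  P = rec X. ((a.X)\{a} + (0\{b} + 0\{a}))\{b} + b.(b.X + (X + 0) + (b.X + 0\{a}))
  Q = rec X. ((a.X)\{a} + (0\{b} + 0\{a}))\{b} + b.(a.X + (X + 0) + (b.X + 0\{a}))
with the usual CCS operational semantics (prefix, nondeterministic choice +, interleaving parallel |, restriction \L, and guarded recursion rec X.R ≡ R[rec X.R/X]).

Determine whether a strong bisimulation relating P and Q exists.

NO

Reachable graph of P (2 states):
  u0 = rec X. ((a.X)\{a} + (0\{b} + 0\{a}))\{b} + b.(b.X + (X + 0) + (b.X + 0\{a})) → —b→ u1
  u1 = b.(rec X. ((a.X)\{a} + (0\{b} + 0\{a}))\{b} + b.(b.X + (X + 0) + (b.X + 0\{a}))) + ((rec X. ((a.X)\{a} + (0\{b} + 0\{a}))\{b} + b.(b.X + (X + 0) + (b.X + 0\{a}))) + 0) + (b.(rec X. ((a.X)\{a} + (0\{b} + 0\{a}))\{b} + b.(b.X + (X + 0) + (b.X + 0\{a}))) + 0\{a}) → —b→ u0, —b→ u1
Reachable graph of Q (2 states):
  v0 = rec X. ((a.X)\{a} + (0\{b} + 0\{a}))\{b} + b.(a.X + (X + 0) + (b.X + 0\{a})) → —b→ v1
  v1 = a.(rec X. ((a.X)\{a} + (0\{b} + 0\{a}))\{b} + b.(a.X + (X + 0) + (b.X + 0\{a}))) + ((rec X. ((a.X)\{a} + (0\{b} + 0\{a}))\{b} + b.(a.X + (X + 0) + (b.X + 0\{a}))) + 0) + (b.(rec X. ((a.X)\{a} + (0\{b} + 0\{a}))\{b} + b.(a.X + (X + 0) + (b.X + 0\{a}))) + 0\{a}) → —a→ v0, —b→ v0, —b→ v1
Partition-refinement fixed point:
  B0 = {u0, u1}
  B1 = {v0}
  B2 = {v1}
u0 ∈ B0, v0 ∈ B1 → different blocks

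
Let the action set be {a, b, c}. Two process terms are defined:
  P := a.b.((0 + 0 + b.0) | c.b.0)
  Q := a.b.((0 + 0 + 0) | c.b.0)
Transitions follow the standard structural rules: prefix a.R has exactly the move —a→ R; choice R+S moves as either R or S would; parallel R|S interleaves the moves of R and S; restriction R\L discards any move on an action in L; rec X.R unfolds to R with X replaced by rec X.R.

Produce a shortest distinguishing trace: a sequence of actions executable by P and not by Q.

Reachable graph of P (8 states):
  m0 = a.b.((0 + 0 + b.0) | c.b.0) → =a=> m1
  m1 = b.((0 + 0 + b.0) | c.b.0) → =b=> m2
  m2 = (0 + 0 + b.0) | c.b.0 → =b=> m3, =c=> m4
  m3 = 0 | c.b.0 → =c=> m5
  m4 = (0 + 0 + b.0) | b.0 → =b=> m5, =b=> m6
  m5 = 0 | b.0 → =b=> m7
  m6 = (0 + 0 + b.0) | 0 → =b=> m7
  m7 = 0 | 0 → stopped
Reachable graph of Q (5 states):
  n0 = a.b.((0 + 0 + 0) | c.b.0) → =a=> n1
  n1 = b.((0 + 0 + 0) | c.b.0) → =b=> n2
  n2 = (0 + 0 + 0) | c.b.0 → =c=> n3
  n3 = (0 + 0 + 0) | b.0 → =b=> n4
  n4 = (0 + 0 + 0) | 0 → stopped
Trace ⟨abb⟩ through P, begin at {m0}:
  [1] a ⇒ {m1}
  [2] b ⇒ {m2}
  [3] b ⇒ {m3}
  — P admits the full trace.
Trace ⟨abb⟩ through Q, begin at {n0}:
  [1] a ⇒ {n1}
  [2] b ⇒ {n2}
  [3] b ⇒ ∅ (Q stuck)

abb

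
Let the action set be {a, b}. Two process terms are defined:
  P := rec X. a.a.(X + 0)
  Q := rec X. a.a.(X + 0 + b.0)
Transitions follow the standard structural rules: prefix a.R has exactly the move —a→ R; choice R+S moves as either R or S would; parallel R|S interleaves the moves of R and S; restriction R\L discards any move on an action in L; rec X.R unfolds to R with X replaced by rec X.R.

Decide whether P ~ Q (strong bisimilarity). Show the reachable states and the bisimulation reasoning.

P ≁ Q

LTS(P): 3 reachable states
  s0 = rec X. a.a.(X + 0) | -a-> s1
  s1 = a.((rec X. a.a.(X + 0)) + 0) | -a-> s2
  s2 = (rec X. a.a.(X + 0)) + 0 | -a-> s1
LTS(Q): 4 reachable states
  t0 = rec X. a.a.(X + 0 + b.0) | -a-> t1
  t1 = a.((rec X. a.a.(X + 0 + b.0)) + 0 + b.0) | -a-> t2
  t2 = (rec X. a.a.(X + 0 + b.0)) + 0 + b.0 | -a-> t1, -b-> t3
  t3 = 0 | stopped
Partition-refinement fixed point:
  B0 = {s0, s1, s2}
  B1 = {t0}
  B2 = {t1}
  B3 = {t2}
  B4 = {t3}
s0 ∈ B0, t0 ∈ B1 → different blocks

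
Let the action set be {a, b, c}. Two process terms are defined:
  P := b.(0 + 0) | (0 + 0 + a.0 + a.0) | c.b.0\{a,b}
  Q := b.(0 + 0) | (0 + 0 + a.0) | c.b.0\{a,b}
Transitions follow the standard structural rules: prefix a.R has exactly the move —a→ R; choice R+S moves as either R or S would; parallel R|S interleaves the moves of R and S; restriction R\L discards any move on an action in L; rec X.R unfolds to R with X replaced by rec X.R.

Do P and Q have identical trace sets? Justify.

P's transition system — 12 states:
  s0 = b.(0 + 0) | (0 + 0 + a.0 + a.0) | c.b.0\{a,b} | =a=> s1, =b=> s2, =c=> s3
  s1 = b.(0 + 0) | 0 | c.b.0\{a,b} | =b=> s4, =c=> s5
  s2 = (0 + 0) | (0 + 0 + a.0 + a.0) | c.b.0\{a,b} | =a=> s4, =c=> s6
  s3 = b.(0 + 0) | (0 + 0 + a.0 + a.0) | b.0\{a,b} | =a=> s5, =b=> s6, =b=> s7
  s4 = (0 + 0) | 0 | c.b.0\{a,b} | =c=> s8
  s5 = b.(0 + 0) | 0 | b.0\{a,b} | =b=> s8, =b=> s9
  s6 = (0 + 0) | (0 + 0 + a.0 + a.0) | b.0\{a,b} | =a=> s8, =b=> s10
  s7 = b.(0 + 0) | (0 + 0 + a.0 + a.0) | 0\{a,b} | =a=> s9, =b=> s10
  s8 = (0 + 0) | 0 | b.0\{a,b} | =b=> s11
  s9 = b.(0 + 0) | 0 | 0\{a,b} | =b=> s11
  s10 = (0 + 0) | (0 + 0 + a.0 + a.0) | 0\{a,b} | =a=> s11
  s11 = (0 + 0) | 0 | 0\{a,b} | deadlocked
Q's transition system — 12 states:
  t0 = b.(0 + 0) | (0 + 0 + a.0) | c.b.0\{a,b} | =a=> t1, =b=> t2, =c=> t3
  t1 = b.(0 + 0) | 0 | c.b.0\{a,b} | =b=> t4, =c=> t5
  t2 = (0 + 0) | (0 + 0 + a.0) | c.b.0\{a,b} | =a=> t4, =c=> t6
  t3 = b.(0 + 0) | (0 + 0 + a.0) | b.0\{a,b} | =a=> t5, =b=> t6, =b=> t7
  t4 = (0 + 0) | 0 | c.b.0\{a,b} | =c=> t8
  t5 = b.(0 + 0) | 0 | b.0\{a,b} | =b=> t8, =b=> t9
  t6 = (0 + 0) | (0 + 0 + a.0) | b.0\{a,b} | =a=> t8, =b=> t10
  t7 = b.(0 + 0) | (0 + 0 + a.0) | 0\{a,b} | =a=> t9, =b=> t10
  t8 = (0 + 0) | 0 | b.0\{a,b} | =b=> t11
  t9 = b.(0 + 0) | 0 | 0\{a,b} | =b=> t11
  t10 = (0 + 0) | (0 + 0 + a.0) | 0\{a,b} | =a=> t11
  t11 = (0 + 0) | 0 | 0\{a,b} | deadlocked
Coarsest stable partition (strong bisimilarity classes):
  B0 = {s0, t0}
  B1 = {s2, t2}
  B2 = {s6, s7, t6, t7}
  B3 = {s8, s9, t8, t9}
  B4 = {s11, t11}
  B5 = {s10, t10}
  B6 = {s4, t4}
  B7 = {s3, t3}
  B8 = {s5, t5}
  B9 = {s1, t1}
s0 ∈ B0, t0 ∈ B0 → same block
Bisimilar ⇒ trace-equivalent.

YES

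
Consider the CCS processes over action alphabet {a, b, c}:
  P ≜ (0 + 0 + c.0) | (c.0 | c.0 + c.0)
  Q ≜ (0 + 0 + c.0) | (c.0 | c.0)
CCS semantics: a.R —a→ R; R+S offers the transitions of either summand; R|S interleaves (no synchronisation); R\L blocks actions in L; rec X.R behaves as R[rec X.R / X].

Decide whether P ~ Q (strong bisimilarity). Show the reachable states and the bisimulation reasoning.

P ≁ Q

P's transition system — 10 states:
  m0 = (0 + 0 + c.0) | (c.0 | c.0 + c.0) :: ··c··> m1, ··c··> m2, ··c··> m3, ··c··> m4
  m1 = (0 + 0 + c.0) | (0 | c.0) :: ··c··> m5, ··c··> m6
  m2 = (0 + 0 + c.0) | (c.0 | 0) :: ··c··> m5, ··c··> m7
  m3 = (0 + 0 + c.0) | 0 :: ··c··> m8
  m4 = 0 | (c.0 | c.0 + c.0) :: ··c··> m6, ··c··> m7, ··c··> m8
  m5 = (0 + 0 + c.0) | (0 | 0) :: ··c··> m9
  m6 = 0 | (0 | c.0) :: ··c··> m9
  m7 = 0 | (c.0 | 0) :: ··c··> m9
  m8 = 0 | 0 :: (no moves)
  m9 = 0 | (0 | 0) :: (no moves)
Q's transition system — 8 states:
  n0 = (0 + 0 + c.0) | (c.0 | c.0) :: ··c··> n1, ··c··> n2, ··c··> n3
  n1 = (0 + 0 + c.0) | (0 | c.0) :: ··c··> n4, ··c··> n5
  n2 = (0 + 0 + c.0) | (c.0 | 0) :: ··c··> n4, ··c··> n6
  n3 = 0 | (c.0 | c.0) :: ··c··> n5, ··c··> n6
  n4 = (0 + 0 + c.0) | (0 | 0) :: ··c··> n7
  n5 = 0 | (0 | c.0) :: ··c··> n7
  n6 = 0 | (c.0 | 0) :: ··c··> n7
  n7 = 0 | (0 | 0) :: (no moves)
Coarsest stable partition (strong bisimilarity classes):
  B0 = {m0}
  B1 = {m1, m2, n1, n2, n3}
  B2 = {m3, m5, m6, m7, n4, n5, n6}
  B3 = {m8, m9, n7}
  B4 = {m4}
  B5 = {n0}
m0 ∈ B0, n0 ∈ B5 → different blocks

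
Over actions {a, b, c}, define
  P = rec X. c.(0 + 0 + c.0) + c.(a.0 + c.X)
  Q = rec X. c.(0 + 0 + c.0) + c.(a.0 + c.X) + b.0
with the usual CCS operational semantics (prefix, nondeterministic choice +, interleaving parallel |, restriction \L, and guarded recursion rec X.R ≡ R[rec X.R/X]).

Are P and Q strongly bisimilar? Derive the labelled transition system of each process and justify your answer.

LTS(P): 4 reachable states
  m0 = rec X. c.(0 + 0 + c.0) + c.(a.0 + c.X) :: ··c··> m1, ··c··> m2
  m1 = 0 + 0 + c.0 :: ··c··> m3
  m2 = a.0 + c.(rec X. c.(0 + 0 + c.0) + c.(a.0 + c.X)) :: ··a··> m3, ··c··> m0
  m3 = 0 :: deadlocked
LTS(Q): 4 reachable states
  n0 = rec X. c.(0 + 0 + c.0) + c.(a.0 + c.X) + b.0 :: ··b··> n1, ··c··> n2, ··c··> n3
  n1 = 0 :: deadlocked
  n2 = 0 + 0 + c.0 :: ··c··> n1
  n3 = a.0 + c.(rec X. c.(0 + 0 + c.0) + c.(a.0 + c.X) + b.0) :: ··a··> n1, ··c··> n0
Coarsest stable partition (strong bisimilarity classes):
  B0 = {m0}
  B1 = {m1, n2}
  B2 = {m3, n1}
  B3 = {m2}
  B4 = {n0}
  B5 = {n3}
m0 ∈ B0, n0 ∈ B4 → different blocks

NO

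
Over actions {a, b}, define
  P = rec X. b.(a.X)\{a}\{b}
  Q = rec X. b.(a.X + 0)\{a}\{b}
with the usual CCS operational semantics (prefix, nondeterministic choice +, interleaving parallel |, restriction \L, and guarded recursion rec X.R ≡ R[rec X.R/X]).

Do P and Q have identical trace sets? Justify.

LTS(P): 2 reachable states
  s0 = rec X. b.(a.X)\{a}\{b} ⊢ --b--▸ s1
  s1 = (a.(rec X. b.(a.X)\{a}\{b}))\{a}\{b} ⊢ stopped
LTS(Q): 2 reachable states
  t0 = rec X. b.(a.X + 0)\{a}\{b} ⊢ --b--▸ t1
  t1 = (a.(rec X. b.(a.X + 0)\{a}\{b}) + 0)\{a}\{b} ⊢ stopped
Bisimilarity quotient blocks:
  B0 = {s0, t0}
  B1 = {s1, t1}
s0 ∈ B0, t0 ∈ B0 → same block
Bisimilar ⇒ trace-equivalent.

traces(P) = traces(Q)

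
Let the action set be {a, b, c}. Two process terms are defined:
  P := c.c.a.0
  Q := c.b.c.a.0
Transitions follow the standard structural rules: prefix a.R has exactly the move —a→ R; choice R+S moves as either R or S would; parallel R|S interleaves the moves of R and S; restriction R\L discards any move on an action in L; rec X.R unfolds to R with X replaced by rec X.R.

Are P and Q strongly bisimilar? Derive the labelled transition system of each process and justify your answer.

LTS(P): 4 reachable states
  m0 = c.c.a.0 → --c--▸ m1
  m1 = c.a.0 → --c--▸ m2
  m2 = a.0 → --a--▸ m3
  m3 = 0 → ∅
LTS(Q): 5 reachable states
  n0 = c.b.c.a.0 → --c--▸ n1
  n1 = b.c.a.0 → --b--▸ n2
  n2 = c.a.0 → --c--▸ n3
  n3 = a.0 → --a--▸ n4
  n4 = 0 → ∅
Coarsest stable partition (strong bisimilarity classes):
  B0 = {m0}
  B1 = {m1, n2}
  B2 = {m2, n3}
  B3 = {m3, n4}
  B4 = {n0}
  B5 = {n1}
m0 ∈ B0, n0 ∈ B4 → different blocks

NO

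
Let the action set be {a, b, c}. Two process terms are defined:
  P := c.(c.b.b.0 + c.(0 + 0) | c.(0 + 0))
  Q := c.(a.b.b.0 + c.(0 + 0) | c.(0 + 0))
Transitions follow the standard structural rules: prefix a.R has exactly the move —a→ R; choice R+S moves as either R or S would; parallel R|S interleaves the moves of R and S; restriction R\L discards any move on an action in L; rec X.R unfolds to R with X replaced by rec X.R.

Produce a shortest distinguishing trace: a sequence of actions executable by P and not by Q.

ccb

P's transition system — 8 states:
  p0 = c.(c.b.b.0 + c.(0 + 0) | c.(0 + 0)) ⊢ —c→ p1
  p1 = c.b.b.0 + c.(0 + 0) | c.(0 + 0) ⊢ —c→ p2, —c→ p3, —c→ p4
  p2 = (0 + 0) | c.(0 + 0) ⊢ —c→ p5
  p3 = b.b.0 ⊢ —b→ p6
  p4 = c.(0 + 0) | (0 + 0) ⊢ —c→ p5
  p5 = (0 + 0) | (0 + 0) ⊢ stopped
  p6 = b.0 ⊢ —b→ p7
  p7 = 0 ⊢ stopped
Q's transition system — 8 states:
  q0 = c.(a.b.b.0 + c.(0 + 0) | c.(0 + 0)) ⊢ —c→ q1
  q1 = a.b.b.0 + c.(0 + 0) | c.(0 + 0) ⊢ —a→ q2, —c→ q3, —c→ q4
  q2 = b.b.0 ⊢ —b→ q5
  q3 = (0 + 0) | c.(0 + 0) ⊢ —c→ q6
  q4 = c.(0 + 0) | (0 + 0) ⊢ —c→ q6
  q5 = b.0 ⊢ —b→ q7
  q6 = (0 + 0) | (0 + 0) ⊢ stopped
  q7 = 0 ⊢ stopped
Run σ = ⟨ccb⟩ on P: start {p0}
  [1] c ⇒ {p1}
  [2] c ⇒ {p2, p3, p4}
  [3] b ⇒ {p6}
  ✓ P
Run σ = ⟨ccb⟩ on Q: start {q0}
  [1] c ⇒ {q1}
  [2] c ⇒ {q3, q4}
  [3] b ⇒ no successor for Q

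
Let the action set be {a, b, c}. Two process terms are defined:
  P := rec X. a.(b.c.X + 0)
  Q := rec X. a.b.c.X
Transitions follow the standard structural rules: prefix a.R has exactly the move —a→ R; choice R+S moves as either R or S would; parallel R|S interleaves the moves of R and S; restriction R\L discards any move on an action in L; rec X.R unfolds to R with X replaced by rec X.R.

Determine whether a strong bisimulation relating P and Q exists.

LTS(P): 3 reachable states
  m0 = rec X. a.(b.c.X + 0) has moves ··a··> m1
  m1 = b.c.(rec X. a.(b.c.X + 0)) + 0 has moves ··b··> m2
  m2 = c.(rec X. a.(b.c.X + 0)) has moves ··c··> m0
LTS(Q): 3 reachable states
  n0 = rec X. a.b.c.X has moves ··a··> n1
  n1 = b.c.(rec X. a.b.c.X) has moves ··b··> n2
  n2 = c.(rec X. a.b.c.X) has moves ··c··> n0
Partition-refinement fixed point:
  B0 = {m0, n0}
  B1 = {m1, n1}
  B2 = {m2, n2}
m0 ∈ B0, n0 ∈ B0 → same block

YES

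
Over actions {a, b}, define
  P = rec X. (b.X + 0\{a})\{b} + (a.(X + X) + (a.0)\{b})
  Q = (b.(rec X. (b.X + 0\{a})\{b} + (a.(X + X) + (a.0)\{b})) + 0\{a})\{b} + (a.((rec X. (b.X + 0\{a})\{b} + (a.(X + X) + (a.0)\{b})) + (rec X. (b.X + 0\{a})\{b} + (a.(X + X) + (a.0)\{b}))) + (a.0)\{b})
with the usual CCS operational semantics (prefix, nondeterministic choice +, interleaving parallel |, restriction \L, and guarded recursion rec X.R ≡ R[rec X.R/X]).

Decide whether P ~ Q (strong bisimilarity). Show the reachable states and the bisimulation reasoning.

P ~ Q

Reachable graph of P (3 states):
  m0 = rec X. (b.X + 0\{a})\{b} + (a.(X + X) + (a.0)\{b}) :: ··a··> m1, ··a··> m2
  m1 = (rec X. (b.X + 0\{a})\{b} + (a.(X + X) + (a.0)\{b})) + (rec X. (b.X + 0\{a})\{b} + (a.(X + X) + (a.0)\{b})) :: ··a··> m1, ··a··> m2
  m2 = 0\{b} :: ∅
Reachable graph of Q (3 states):
  n0 = (b.(rec X. (b.X + 0\{a})\{b} + (a.(X + X) + (a.0)\{b})) + 0\{a})\{b} + (a.((rec X. (b.X + 0\{a})\{b} + (a.(X + X) + (a.0)\{b})) + (rec X. (b.X + 0\{a})\{b} + (a.(X + X) + (a.0)\{b}))) + (a.0)\{b}) :: ··a··> n1, ··a··> n2
  n1 = (rec X. (b.X + 0\{a})\{b} + (a.(X + X) + (a.0)\{b})) + (rec X. (b.X + 0\{a})\{b} + (a.(X + X) + (a.0)\{b})) :: ··a··> n1, ··a··> n2
  n2 = 0\{b} :: ∅
Coarsest stable partition (strong bisimilarity classes):
  B0 = {m0, m1, n0, n1}
  B1 = {m2, n2}
m0 ∈ B0, n0 ∈ B0 → same block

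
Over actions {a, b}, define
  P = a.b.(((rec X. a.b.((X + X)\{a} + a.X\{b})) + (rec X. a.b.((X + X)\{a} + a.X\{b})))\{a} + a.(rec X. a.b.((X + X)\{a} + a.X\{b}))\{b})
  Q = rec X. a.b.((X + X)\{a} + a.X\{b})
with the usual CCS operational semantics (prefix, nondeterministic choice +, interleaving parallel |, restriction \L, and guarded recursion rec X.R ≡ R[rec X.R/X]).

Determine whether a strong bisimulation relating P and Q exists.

P ~ Q

P's transition system — 5 states:
  s0 = a.b.(((rec X. a.b.((X + X)\{a} + a.X\{b})) + (rec X. a.b.((X + X)\{a} + a.X\{b})))\{a} + a.(rec X. a.b.((X + X)\{a} + a.X\{b}))\{b}) → =a=> s1
  s1 = b.(((rec X. a.b.((X + X)\{a} + a.X\{b})) + (rec X. a.b.((X + X)\{a} + a.X\{b})))\{a} + a.(rec X. a.b.((X + X)\{a} + a.X\{b}))\{b}) → =b=> s2
  s2 = ((rec X. a.b.((X + X)\{a} + a.X\{b})) + (rec X. a.b.((X + X)\{a} + a.X\{b})))\{a} + a.(rec X. a.b.((X + X)\{a} + a.X\{b}))\{b} → =a=> s3
  s3 = (rec X. a.b.((X + X)\{a} + a.X\{b}))\{b} → =a=> s4
  s4 = (b.(((rec X. a.b.((X + X)\{a} + a.X\{b})) + (rec X. a.b.((X + X)\{a} + a.X\{b})))\{a} + a.(rec X. a.b.((X + X)\{a} + a.X\{b}))\{b}))\{b} → stopped
Q's transition system — 5 states:
  t0 = rec X. a.b.((X + X)\{a} + a.X\{b}) → =a=> t1
  t1 = b.(((rec X. a.b.((X + X)\{a} + a.X\{b})) + (rec X. a.b.((X + X)\{a} + a.X\{b})))\{a} + a.(rec X. a.b.((X + X)\{a} + a.X\{b}))\{b}) → =b=> t2
  t2 = ((rec X. a.b.((X + X)\{a} + a.X\{b})) + (rec X. a.b.((X + X)\{a} + a.X\{b})))\{a} + a.(rec X. a.b.((X + X)\{a} + a.X\{b}))\{b} → =a=> t3
  t3 = (rec X. a.b.((X + X)\{a} + a.X\{b}))\{b} → =a=> t4
  t4 = (b.(((rec X. a.b.((X + X)\{a} + a.X\{b})) + (rec X. a.b.((X + X)\{a} + a.X\{b})))\{a} + a.(rec X. a.b.((X + X)\{a} + a.X\{b}))\{b}))\{b} → stopped
Coarsest stable partition (strong bisimilarity classes):
  B0 = {s0, t0}
  B1 = {s1, t1}
  B2 = {s2, t2}
  B3 = {s3, t3}
  B4 = {s4, t4}
s0 ∈ B0, t0 ∈ B0 → same block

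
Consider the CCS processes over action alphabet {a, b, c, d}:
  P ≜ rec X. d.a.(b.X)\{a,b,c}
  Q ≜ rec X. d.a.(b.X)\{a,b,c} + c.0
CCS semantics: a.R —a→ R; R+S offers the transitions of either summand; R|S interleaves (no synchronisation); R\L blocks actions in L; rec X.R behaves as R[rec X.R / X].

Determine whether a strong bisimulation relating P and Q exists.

LTS(P): 3 reachable states
  m0 = rec X. d.a.(b.X)\{a,b,c} :: -d-> m1
  m1 = a.(b.(rec X. d.a.(b.X)\{a,b,c}))\{a,b,c} :: -a-> m2
  m2 = (b.(rec X. d.a.(b.X)\{a,b,c}))\{a,b,c} :: deadlocked
LTS(Q): 4 reachable states
  n0 = rec X. d.a.(b.X)\{a,b,c} + c.0 :: -c-> n1, -d-> n2
  n1 = 0 :: deadlocked
  n2 = a.(b.(rec X. d.a.(b.X)\{a,b,c} + c.0))\{a,b,c} :: -a-> n3
  n3 = (b.(rec X. d.a.(b.X)\{a,b,c} + c.0))\{a,b,c} :: deadlocked
Coarsest stable partition (strong bisimilarity classes):
  B0 = {m0}
  B1 = {m1, n2}
  B2 = {m2, n1, n3}
  B3 = {n0}
m0 ∈ B0, n0 ∈ B3 → different blocks

P ≁ Q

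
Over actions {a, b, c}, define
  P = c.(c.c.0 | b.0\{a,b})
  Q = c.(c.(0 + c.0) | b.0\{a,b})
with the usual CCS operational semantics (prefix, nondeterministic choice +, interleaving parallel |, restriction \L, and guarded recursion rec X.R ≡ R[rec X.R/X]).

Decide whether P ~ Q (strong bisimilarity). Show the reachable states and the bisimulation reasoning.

P's transition system — 7 states:
  u0 = c.(c.c.0 | b.0\{a,b}) → -c-> u1
  u1 = c.c.0 | b.0\{a,b} → -b-> u2, -c-> u3
  u2 = c.c.0 | 0\{a,b} → -c-> u4
  u3 = c.0 | b.0\{a,b} → -b-> u4, -c-> u5
  u4 = c.0 | 0\{a,b} → -c-> u6
  u5 = 0 | b.0\{a,b} → -b-> u6
  u6 = 0 | 0\{a,b} → ∅
Q's transition system — 7 states:
  v0 = c.(c.(0 + c.0) | b.0\{a,b}) → -c-> v1
  v1 = c.(0 + c.0) | b.0\{a,b} → -b-> v2, -c-> v3
  v2 = c.(0 + c.0) | 0\{a,b} → -c-> v4
  v3 = (0 + c.0) | b.0\{a,b} → -b-> v4, -c-> v5
  v4 = (0 + c.0) | 0\{a,b} → -c-> v6
  v5 = 0 | b.0\{a,b} → -b-> v6
  v6 = 0 | 0\{a,b} → ∅
Bisimilarity quotient blocks:
  B0 = {u0, v0}
  B1 = {u1, v1}
  B2 = {u2, v2}
  B3 = {u4, v4}
  B4 = {u6, v6}
  B5 = {u3, v3}
  B6 = {u5, v5}
u0 ∈ B0, v0 ∈ B0 → same block

P ~ Q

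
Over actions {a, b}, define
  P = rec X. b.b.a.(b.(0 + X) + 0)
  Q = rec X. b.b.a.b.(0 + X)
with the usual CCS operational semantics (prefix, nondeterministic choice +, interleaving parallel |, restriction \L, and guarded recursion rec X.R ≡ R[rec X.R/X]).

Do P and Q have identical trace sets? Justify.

Reachable graph of P (5 states):
  m0 = rec X. b.b.a.(b.(0 + X) + 0) has moves --b--▸ m1
  m1 = b.a.(b.(0 + (rec X. b.b.a.(b.(0 + X) + 0))) + 0) has moves --b--▸ m2
  m2 = a.(b.(0 + (rec X. b.b.a.(b.(0 + X) + 0))) + 0) has moves --a--▸ m3
  m3 = b.(0 + (rec X. b.b.a.(b.(0 + X) + 0))) + 0 has moves --b--▸ m4
  m4 = 0 + (rec X. b.b.a.(b.(0 + X) + 0)) has moves --b--▸ m1
Reachable graph of Q (5 states):
  n0 = rec X. b.b.a.b.(0 + X) has moves --b--▸ n1
  n1 = b.a.b.(0 + (rec X. b.b.a.b.(0 + X))) has moves --b--▸ n2
  n2 = a.b.(0 + (rec X. b.b.a.b.(0 + X))) has moves --a--▸ n3
  n3 = b.(0 + (rec X. b.b.a.b.(0 + X))) has moves --b--▸ n4
  n4 = 0 + (rec X. b.b.a.b.(0 + X)) has moves --b--▸ n1
Coarsest stable partition (strong bisimilarity classes):
  B0 = {m0, m4, n0, n4}
  B1 = {m1, n1}
  B2 = {m2, n2}
  B3 = {m3, n3}
m0 ∈ B0, n0 ∈ B0 → same block
Bisimilar ⇒ trace-equivalent.

trace-equivalent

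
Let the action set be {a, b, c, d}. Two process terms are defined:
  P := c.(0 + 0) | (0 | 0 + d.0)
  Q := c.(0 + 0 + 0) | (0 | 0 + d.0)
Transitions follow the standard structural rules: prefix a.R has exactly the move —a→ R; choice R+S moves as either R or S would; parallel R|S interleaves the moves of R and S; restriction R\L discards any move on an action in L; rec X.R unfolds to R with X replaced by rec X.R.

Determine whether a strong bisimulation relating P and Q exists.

P's transition system — 4 states:
  p0 = c.(0 + 0) | (0 | 0 + d.0) ⊢ —c→ p1, —d→ p2
  p1 = (0 + 0) | (0 | 0 + d.0) ⊢ —d→ p3
  p2 = c.(0 + 0) | 0 ⊢ —c→ p3
  p3 = (0 + 0) | 0 ⊢ stopped
Q's transition system — 4 states:
  q0 = c.(0 + 0 + 0) | (0 | 0 + d.0) ⊢ —c→ q1, —d→ q2
  q1 = (0 + 0 + 0) | (0 | 0 + d.0) ⊢ —d→ q3
  q2 = c.(0 + 0 + 0) | 0 ⊢ —c→ q3
  q3 = (0 + 0 + 0) | 0 ⊢ stopped
Bisimilarity quotient blocks:
  B0 = {p0, q0}
  B1 = {p1, q1}
  B2 = {p3, q3}
  B3 = {p2, q2}
p0 ∈ B0, q0 ∈ B0 → same block

bisimilar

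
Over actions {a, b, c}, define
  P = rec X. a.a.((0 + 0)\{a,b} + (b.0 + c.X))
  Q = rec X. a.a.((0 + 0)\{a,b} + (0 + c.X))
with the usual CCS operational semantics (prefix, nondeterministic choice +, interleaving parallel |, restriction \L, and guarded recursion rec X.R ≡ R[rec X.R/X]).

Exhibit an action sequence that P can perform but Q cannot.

aab

Reachable graph of P (4 states):
  m0 = rec X. a.a.((0 + 0)\{a,b} + (b.0 + c.X)) | ··a··> m1
  m1 = a.((0 + 0)\{a,b} + (b.0 + c.(rec X. a.a.((0 + 0)\{a,b} + (b.0 + c.X))))) | ··a··> m2
  m2 = (0 + 0)\{a,b} + (b.0 + c.(rec X. a.a.((0 + 0)\{a,b} + (b.0 + c.X)))) | ··b··> m3, ··c··> m0
  m3 = 0 | ∅
Reachable graph of Q (3 states):
  n0 = rec X. a.a.((0 + 0)\{a,b} + (0 + c.X)) | ··a··> n1
  n1 = a.((0 + 0)\{a,b} + (0 + c.(rec X. a.a.((0 + 0)\{a,b} + (0 + c.X))))) | ··a··> n2
  n2 = (0 + 0)\{a,b} + (0 + c.(rec X. a.a.((0 + 0)\{a,b} + (0 + c.X)))) | ··c··> n0
Executing aab from P (initial set {m0}):
  [1] a ⇒ {m1}
  [2] a ⇒ {m2}
  [3] b ⇒ {m3}
  ✓ P
Executing aab from Q (initial set {n0}):
  [1] a ⇒ {n1}
  [2] a ⇒ {n2}
  [3] b ⇒ ∅  — Q cannot continue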